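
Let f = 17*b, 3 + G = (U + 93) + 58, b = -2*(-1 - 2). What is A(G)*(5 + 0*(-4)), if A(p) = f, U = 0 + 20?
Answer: 510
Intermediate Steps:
b = 6 (b = -2*(-3) = 6)
U = 20
G = 168 (G = -3 + ((20 + 93) + 58) = -3 + (113 + 58) = -3 + 171 = 168)
f = 102 (f = 17*6 = 102)
A(p) = 102
A(G)*(5 + 0*(-4)) = 102*(5 + 0*(-4)) = 102*(5 + 0) = 102*5 = 510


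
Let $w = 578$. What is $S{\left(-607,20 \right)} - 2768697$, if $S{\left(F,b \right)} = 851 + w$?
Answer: $-2767268$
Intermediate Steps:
$S{\left(F,b \right)} = 1429$ ($S{\left(F,b \right)} = 851 + 578 = 1429$)
$S{\left(-607,20 \right)} - 2768697 = 1429 - 2768697 = -2767268$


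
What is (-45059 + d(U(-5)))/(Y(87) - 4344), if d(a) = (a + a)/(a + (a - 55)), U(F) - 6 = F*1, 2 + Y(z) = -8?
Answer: 2388129/230762 ≈ 10.349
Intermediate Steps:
Y(z) = -10 (Y(z) = -2 - 8 = -10)
U(F) = 6 + F (U(F) = 6 + F*1 = 6 + F)
d(a) = 2*a/(-55 + 2*a) (d(a) = (2*a)/(a + (-55 + a)) = (2*a)/(-55 + 2*a) = 2*a/(-55 + 2*a))
(-45059 + d(U(-5)))/(Y(87) - 4344) = (-45059 + 2*(6 - 5)/(-55 + 2*(6 - 5)))/(-10 - 4344) = (-45059 + 2*1/(-55 + 2*1))/(-4354) = (-45059 + 2*1/(-55 + 2))*(-1/4354) = (-45059 + 2*1/(-53))*(-1/4354) = (-45059 + 2*1*(-1/53))*(-1/4354) = (-45059 - 2/53)*(-1/4354) = -2388129/53*(-1/4354) = 2388129/230762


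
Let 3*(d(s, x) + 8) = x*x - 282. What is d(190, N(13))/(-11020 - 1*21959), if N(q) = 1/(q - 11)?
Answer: 1223/395748 ≈ 0.0030904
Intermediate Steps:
N(q) = 1/(-11 + q)
d(s, x) = -102 + x²/3 (d(s, x) = -8 + (x*x - 282)/3 = -8 + (x² - 282)/3 = -8 + (-282 + x²)/3 = -8 + (-94 + x²/3) = -102 + x²/3)
d(190, N(13))/(-11020 - 1*21959) = (-102 + (1/(-11 + 13))²/3)/(-11020 - 1*21959) = (-102 + (1/2)²/3)/(-11020 - 21959) = (-102 + (½)²/3)/(-32979) = (-102 + (⅓)*(¼))*(-1/32979) = (-102 + 1/12)*(-1/32979) = -1223/12*(-1/32979) = 1223/395748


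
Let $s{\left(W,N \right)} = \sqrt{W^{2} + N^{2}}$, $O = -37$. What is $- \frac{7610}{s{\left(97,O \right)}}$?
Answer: $- \frac{3805 \sqrt{10778}}{5389} \approx -73.302$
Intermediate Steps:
$s{\left(W,N \right)} = \sqrt{N^{2} + W^{2}}$
$- \frac{7610}{s{\left(97,O \right)}} = - \frac{7610}{\sqrt{\left(-37\right)^{2} + 97^{2}}} = - \frac{7610}{\sqrt{1369 + 9409}} = - \frac{7610}{\sqrt{10778}} = - 7610 \frac{\sqrt{10778}}{10778} = - \frac{3805 \sqrt{10778}}{5389}$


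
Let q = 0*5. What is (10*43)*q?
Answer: 0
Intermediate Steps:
q = 0
(10*43)*q = (10*43)*0 = 430*0 = 0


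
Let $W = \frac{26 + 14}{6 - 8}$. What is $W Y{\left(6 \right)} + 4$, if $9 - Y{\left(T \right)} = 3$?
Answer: $-116$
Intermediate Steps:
$Y{\left(T \right)} = 6$ ($Y{\left(T \right)} = 9 - 3 = 6$)
$W = -20$ ($W = \frac{40}{-2} = 40 \left(- \frac{1}{2}\right) = -20$)
$W Y{\left(6 \right)} + 4 = \left(-20\right) 6 + 4 = -120 + 4 = -116$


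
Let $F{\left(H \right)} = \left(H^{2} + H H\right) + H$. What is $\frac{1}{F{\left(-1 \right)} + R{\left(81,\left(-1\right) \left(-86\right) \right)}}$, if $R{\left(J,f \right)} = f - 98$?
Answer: $- \frac{1}{11} \approx -0.090909$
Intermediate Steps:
$R{\left(J,f \right)} = -98 + f$
$F{\left(H \right)} = H + 2 H^{2}$ ($F{\left(H \right)} = \left(H^{2} + H^{2}\right) + H = 2 H^{2} + H = H + 2 H^{2}$)
$\frac{1}{F{\left(-1 \right)} + R{\left(81,\left(-1\right) \left(-86\right) \right)}} = \frac{1}{- (1 + 2 \left(-1\right)) - 12} = \frac{1}{- (1 - 2) + \left(-98 + 86\right)} = \frac{1}{\left(-1\right) \left(-1\right) - 12} = \frac{1}{1 - 12} = \frac{1}{-11} = - \frac{1}{11}$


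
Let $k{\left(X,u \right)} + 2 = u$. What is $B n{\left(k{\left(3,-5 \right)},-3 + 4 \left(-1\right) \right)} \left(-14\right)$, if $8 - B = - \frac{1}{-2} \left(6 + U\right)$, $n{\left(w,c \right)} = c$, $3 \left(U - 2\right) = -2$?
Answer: $\frac{1274}{3} \approx 424.67$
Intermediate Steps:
$U = \frac{4}{3}$ ($U = 2 + \frac{1}{3} \left(-2\right) = 2 - \frac{2}{3} = \frac{4}{3} \approx 1.3333$)
$k{\left(X,u \right)} = -2 + u$
$B = \frac{13}{3}$ ($B = 8 - - \frac{1}{-2} \left(6 + \frac{4}{3}\right) = 8 - \left(-1\right) \left(- \frac{1}{2}\right) \frac{22}{3} = 8 - \frac{1}{2} \cdot \frac{22}{3} = 8 - \frac{11}{3} = \frac{13}{3} \approx 4.3333$)
$B n{\left(k{\left(3,-5 \right)},-3 + 4 \left(-1\right) \right)} \left(-14\right) = \frac{13 \left(-3 + 4 \left(-1\right)\right)}{3} \left(-14\right) = \frac{13 \left(-3 - 4\right)}{3} \left(-14\right) = \frac{13}{3} \left(-7\right) \left(-14\right) = \left(- \frac{91}{3}\right) \left(-14\right) = \frac{1274}{3}$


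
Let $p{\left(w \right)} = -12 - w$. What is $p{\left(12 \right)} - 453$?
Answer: $-477$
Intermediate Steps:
$p{\left(12 \right)} - 453 = \left(-12 - 12\right) - 453 = -24 - 453 = -477$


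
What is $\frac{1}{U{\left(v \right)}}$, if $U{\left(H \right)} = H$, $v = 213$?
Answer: $\frac{1}{213} \approx 0.0046948$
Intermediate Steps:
$\frac{1}{U{\left(v \right)}} = \frac{1}{213}$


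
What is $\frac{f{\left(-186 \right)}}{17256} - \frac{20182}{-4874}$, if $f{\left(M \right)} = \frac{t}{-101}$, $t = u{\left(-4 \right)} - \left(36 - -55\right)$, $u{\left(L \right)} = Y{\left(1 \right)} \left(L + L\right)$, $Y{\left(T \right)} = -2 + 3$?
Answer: $\frac{5862467053}{1415780024} \approx 4.1408$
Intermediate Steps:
$Y{\left(T \right)} = 1$
$u{\left(L \right)} = 2 L$ ($u{\left(L \right)} = 1 \left(L + L\right) = 1 \cdot 2 L = 2 L$)
$t = -99$ ($t = 2 \left(-4\right) - \left(36 - -55\right) = -8 - \left(36 + 55\right) = -8 - 91 = -99$)
$f{\left(M \right)} = \frac{99}{101}$ ($f{\left(M \right)} = - \frac{99}{-101} = \left(-99\right) \left(- \frac{1}{101}\right) = \frac{99}{101}$)
$\frac{f{\left(-186 \right)}}{17256} - \frac{20182}{-4874} = \frac{99}{101 \cdot 17256} - \frac{20182}{-4874} = \frac{99}{101} \cdot \frac{1}{17256} - - \frac{10091}{2437} = \frac{33}{580952} + \frac{10091}{2437} = \frac{5862467053}{1415780024}$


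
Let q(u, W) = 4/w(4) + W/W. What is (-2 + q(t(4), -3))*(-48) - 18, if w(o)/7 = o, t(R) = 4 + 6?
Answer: 162/7 ≈ 23.143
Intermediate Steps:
t(R) = 10
w(o) = 7*o
q(u, W) = 8/7 (q(u, W) = 4/((7*4)) + W/W = 4/28 + 1 = 4*(1/28) + 1 = ⅐ + 1 = 8/7)
(-2 + q(t(4), -3))*(-48) - 18 = (-2 + 8/7)*(-48) - 18 = -6/7*(-48) - 18 = 288/7 - 18 = 162/7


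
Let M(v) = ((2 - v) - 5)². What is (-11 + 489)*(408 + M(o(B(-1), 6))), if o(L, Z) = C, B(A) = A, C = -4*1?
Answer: 195502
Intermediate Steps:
C = -4
o(L, Z) = -4
M(v) = (-3 - v)²
(-11 + 489)*(408 + M(o(B(-1), 6))) = (-11 + 489)*(408 + (3 - 4)²) = 478*(408 + (-1)²) = 478*(408 + 1) = 478*409 = 195502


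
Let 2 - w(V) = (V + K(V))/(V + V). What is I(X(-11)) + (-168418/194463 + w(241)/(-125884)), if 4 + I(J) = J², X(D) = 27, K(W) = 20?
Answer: 8544240140943127/11799254100744 ≈ 724.13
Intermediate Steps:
w(V) = 2 - (20 + V)/(2*V) (w(V) = 2 - (V + 20)/(V + V) = 2 - (20 + V)/(2*V))
I(J) = -4 + J²
I(X(-11)) + (-168418/194463 + w(241)/(-125884)) = (-4 + 27²) + (-168418/194463 + (3/2 - 10/241)/(-125884)) = (-4 + 729) + (-168418*1/194463 + (3/2 - 10*1/241)*(-1/125884)) = 725 + (-168418/194463 + (3/2 - 10/241)*(-1/125884)) = 725 + (-168418/194463 + (703/482)*(-1/125884)) = 725 + (-168418/194463 - 703/60676088) = 725 - 10219082096273/11799254100744 = 8544240140943127/11799254100744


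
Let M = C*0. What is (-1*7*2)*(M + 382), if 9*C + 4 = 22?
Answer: -5348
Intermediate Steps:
C = 2 (C = -4/9 + (⅑)*22 = -4/9 + 22/9 = 2)
M = 0 (M = 2*0 = 0)
(-1*7*2)*(M + 382) = (-1*7*2)*(0 + 382) = -7*2*382 = -14*382 = -5348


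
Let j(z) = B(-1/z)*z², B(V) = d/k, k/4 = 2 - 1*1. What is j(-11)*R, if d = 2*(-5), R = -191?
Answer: 115555/2 ≈ 57778.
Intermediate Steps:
k = 4 (k = 4*(2 - 1*1) = 4*(2 - 1) = 4*1 = 4)
d = -10
B(V) = -5/2 (B(V) = -10/4 = -10*¼ = -5/2)
j(z) = -5*z²/2
j(-11)*R = -5/2*(-11)²*(-191) = -5/2*121*(-191) = -605/2*(-191) = 115555/2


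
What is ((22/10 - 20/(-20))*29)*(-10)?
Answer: -928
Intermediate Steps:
((22/10 - 20/(-20))*29)*(-10) = ((22*(⅒) - 20*(-1/20))*29)*(-10) = ((11/5 + 1)*29)*(-10) = ((16/5)*29)*(-10) = (464/5)*(-10) = -928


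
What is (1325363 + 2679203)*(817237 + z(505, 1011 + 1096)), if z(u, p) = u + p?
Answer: 3283139430534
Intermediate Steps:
z(u, p) = p + u
(1325363 + 2679203)*(817237 + z(505, 1011 + 1096)) = (1325363 + 2679203)*(817237 + ((1011 + 1096) + 505)) = 4004566*(817237 + (2107 + 505)) = 4004566*(817237 + 2612) = 4004566*819849 = 3283139430534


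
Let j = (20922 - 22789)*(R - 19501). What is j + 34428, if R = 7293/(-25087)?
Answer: 914254014196/25087 ≈ 3.6443e+7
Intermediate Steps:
R = -7293/25087 (R = 7293*(-1/25087) = -7293/25087 ≈ -0.29071)
j = 913390318960/25087 (j = (20922 - 22789)*(-7293/25087 - 19501) = -1867*(-489228880/25087) = 913390318960/25087 ≈ 3.6409e+7)
j + 34428 = 913390318960/25087 + 34428 = 914254014196/25087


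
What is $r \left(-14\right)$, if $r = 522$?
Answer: $-7308$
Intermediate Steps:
$r \left(-14\right) = 522 \left(-14\right) = -7308$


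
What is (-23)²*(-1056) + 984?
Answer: -557640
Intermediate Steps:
(-23)²*(-1056) + 984 = 529*(-1056) + 984 = -558624 + 984 = -557640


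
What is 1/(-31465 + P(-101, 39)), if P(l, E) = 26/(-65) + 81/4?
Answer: -20/628903 ≈ -3.1801e-5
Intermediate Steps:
P(l, E) = 397/20 (P(l, E) = 26*(-1/65) + 81*(¼) = -⅖ + 81/4 = 397/20)
1/(-31465 + P(-101, 39)) = 1/(-31465 + 397/20) = 1/(-628903/20) = -20/628903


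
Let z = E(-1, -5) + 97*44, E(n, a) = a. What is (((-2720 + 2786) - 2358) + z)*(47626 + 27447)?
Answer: 147968883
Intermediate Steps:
z = 4263 (z = -5 + 97*44 = -5 + 4268 = 4263)
(((-2720 + 2786) - 2358) + z)*(47626 + 27447) = (((-2720 + 2786) - 2358) + 4263)*(47626 + 27447) = ((66 - 2358) + 4263)*75073 = (-2292 + 4263)*75073 = 1971*75073 = 147968883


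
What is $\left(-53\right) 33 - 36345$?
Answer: $-38094$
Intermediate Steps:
$\left(-53\right) 33 - 36345 = -1749 - 36345 = -38094$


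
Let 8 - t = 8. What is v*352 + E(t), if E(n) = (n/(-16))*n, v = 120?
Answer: 42240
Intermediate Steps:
t = 0 (t = 8 - 1*8 = 8 - 8 = 0)
E(n) = -n²/16 (E(n) = (n*(-1/16))*n = (-n/16)*n = -n²/16)
v*352 + E(t) = 120*352 - 1/16*0² = 42240 - 1/16*0 = 42240 + 0 = 42240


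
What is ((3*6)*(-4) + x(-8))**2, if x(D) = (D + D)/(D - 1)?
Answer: 399424/81 ≈ 4931.2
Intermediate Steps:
x(D) = 2*D/(-1 + D) (x(D) = (2*D)/(-1 + D) = 2*D/(-1 + D))
((3*6)*(-4) + x(-8))**2 = ((3*6)*(-4) + 2*(-8)/(-1 - 8))**2 = (18*(-4) + 2*(-8)/(-9))**2 = (-72 + 2*(-8)*(-1/9))**2 = (-72 + 16/9)**2 = (-632/9)**2 = 399424/81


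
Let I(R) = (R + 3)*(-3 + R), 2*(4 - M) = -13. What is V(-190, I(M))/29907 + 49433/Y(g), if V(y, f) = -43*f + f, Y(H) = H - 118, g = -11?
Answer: -328653623/857334 ≈ -383.34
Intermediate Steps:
M = 21/2 (M = 4 - ½*(-13) = 4 + 13/2 = 21/2 ≈ 10.500)
I(R) = (-3 + R)*(3 + R) (I(R) = (3 + R)*(-3 + R) = (-3 + R)*(3 + R))
Y(H) = -118 + H
V(y, f) = -42*f
V(-190, I(M))/29907 + 49433/Y(g) = -42*(-9 + (21/2)²)/29907 + 49433/(-118 - 11) = -42*(-9 + 441/4)*(1/29907) + 49433/(-129) = -42*405/4*(1/29907) + 49433*(-1/129) = -8505/2*1/29907 - 49433/129 = -945/6646 - 49433/129 = -328653623/857334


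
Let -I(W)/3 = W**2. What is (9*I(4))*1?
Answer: -432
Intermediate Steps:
I(W) = -3*W**2
(9*I(4))*1 = (9*(-3*4**2))*1 = (9*(-3*16))*1 = (9*(-48))*1 = -432*1 = -432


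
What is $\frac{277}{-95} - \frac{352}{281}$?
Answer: $- \frac{111277}{26695} \approx -4.1685$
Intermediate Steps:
$\frac{277}{-95} - \frac{352}{281} = 277 \left(- \frac{1}{95}\right) - \frac{352}{281} = - \frac{277}{95} - \frac{352}{281} = - \frac{111277}{26695}$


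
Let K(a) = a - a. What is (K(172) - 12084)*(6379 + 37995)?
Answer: -536215416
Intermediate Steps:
K(a) = 0
(K(172) - 12084)*(6379 + 37995) = (0 - 12084)*(6379 + 37995) = -12084*44374 = -536215416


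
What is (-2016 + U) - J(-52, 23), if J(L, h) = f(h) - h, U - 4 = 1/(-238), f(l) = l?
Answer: -478857/238 ≈ -2012.0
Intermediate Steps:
U = 951/238 (U = 4 + 1/(-238) = 4 - 1/238 = 951/238 ≈ 3.9958)
J(L, h) = 0 (J(L, h) = h - h = 0)
(-2016 + U) - J(-52, 23) = (-2016 + 951/238) - 1*0 = -478857/238 + 0 = -478857/238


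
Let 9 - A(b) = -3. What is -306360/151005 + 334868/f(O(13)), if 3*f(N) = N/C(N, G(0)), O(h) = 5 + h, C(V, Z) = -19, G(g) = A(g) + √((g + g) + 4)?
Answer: -32025664754/30201 ≈ -1.0604e+6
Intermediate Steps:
A(b) = 12 (A(b) = 9 - 1*(-3) = 9 + 3 = 12)
G(g) = 12 + √(4 + 2*g) (G(g) = 12 + √((g + g) + 4) = 12 + √(2*g + 4) = 12 + √(4 + 2*g))
f(N) = -N/57 (f(N) = (N/(-19))/3 = (N*(-1/19))/3 = (-N/19)/3 = -N/57)
-306360/151005 + 334868/f(O(13)) = -306360/151005 + 334868/((-(5 + 13)/57)) = -306360*1/151005 + 334868/((-1/57*18)) = -20424/10067 + 334868/(-6/19) = -20424/10067 + 334868*(-19/6) = -20424/10067 - 3181246/3 = -32025664754/30201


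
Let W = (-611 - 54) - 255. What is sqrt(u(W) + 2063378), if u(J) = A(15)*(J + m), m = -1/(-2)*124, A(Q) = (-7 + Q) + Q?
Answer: 2*sqrt(510911) ≈ 1429.6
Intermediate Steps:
A(Q) = -7 + 2*Q
m = 62 (m = -1*(-1/2)*124 = (1/2)*124 = 62)
W = -920 (W = -665 - 255 = -920)
u(J) = 1426 + 23*J (u(J) = (-7 + 2*15)*(J + 62) = (-7 + 30)*(62 + J) = 23*(62 + J) = 1426 + 23*J)
sqrt(u(W) + 2063378) = sqrt((1426 + 23*(-920)) + 2063378) = sqrt((1426 - 21160) + 2063378) = sqrt(-19734 + 2063378) = sqrt(2043644) = 2*sqrt(510911)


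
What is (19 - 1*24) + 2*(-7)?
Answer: -19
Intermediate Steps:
(19 - 1*24) + 2*(-7) = (19 - 24) - 14 = -5 - 14 = -19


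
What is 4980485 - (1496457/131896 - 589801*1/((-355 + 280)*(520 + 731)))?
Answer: 61633991902496279/12375142200 ≈ 4.9805e+6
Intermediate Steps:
4980485 - (1496457/131896 - 589801*1/((-355 + 280)*(520 + 731))) = 4980485 - (1496457*(1/131896) - 589801/((-75*1251))) = 4980485 - (1496457/131896 - 589801/(-93825)) = 4980485 - (1496457/131896 - 589801*(-1/93825)) = 4980485 - (1496457/131896 + 589801/93825) = 4980485 - 1*218197470721/12375142200 = 4980485 - 218197470721/12375142200 = 61633991902496279/12375142200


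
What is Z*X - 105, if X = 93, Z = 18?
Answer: 1569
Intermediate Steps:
Z*X - 105 = 18*93 - 105 = 1674 - 105 = 1569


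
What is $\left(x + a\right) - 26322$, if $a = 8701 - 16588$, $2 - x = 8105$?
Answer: $-42312$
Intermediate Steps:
$x = -8103$ ($x = 2 - 8105 = -8103$)
$a = -7887$ ($a = 8701 - 16588 = -7887$)
$\left(x + a\right) - 26322 = \left(-8103 - 7887\right) - 26322 = -15990 - 26322 = -42312$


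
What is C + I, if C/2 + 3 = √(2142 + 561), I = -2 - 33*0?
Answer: -8 + 2*√2703 ≈ 95.981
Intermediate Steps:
I = -2 (I = -2 + 0 = -2)
C = -6 + 2*√2703 (C = -6 + 2*√(2142 + 561) = -6 + 2*√2703 ≈ 97.981)
C + I = (-6 + 2*√2703) - 2 = -8 + 2*√2703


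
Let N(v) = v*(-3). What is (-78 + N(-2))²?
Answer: 5184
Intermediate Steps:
N(v) = -3*v
(-78 + N(-2))² = (-78 - 3*(-2))² = (-78 + 6)² = (-72)² = 5184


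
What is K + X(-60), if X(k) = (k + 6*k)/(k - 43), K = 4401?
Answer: 453723/103 ≈ 4405.1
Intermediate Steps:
X(k) = 7*k/(-43 + k) (X(k) = (7*k)/(-43 + k) = 7*k/(-43 + k))
K + X(-60) = 4401 + 7*(-60)/(-43 - 60) = 4401 + 7*(-60)/(-103) = 4401 + 7*(-60)*(-1/103) = 4401 + 420/103 = 453723/103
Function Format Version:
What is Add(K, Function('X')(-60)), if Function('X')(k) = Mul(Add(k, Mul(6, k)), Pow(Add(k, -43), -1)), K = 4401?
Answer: Rational(453723, 103) ≈ 4405.1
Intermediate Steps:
Function('X')(k) = Mul(7, k, Pow(Add(-43, k), -1)) (Function('X')(k) = Mul(Mul(7, k), Pow(Add(-43, k), -1)) = Mul(7, k, Pow(Add(-43, k), -1)))
Add(K, Function('X')(-60)) = Add(4401, Mul(7, -60, Pow(Add(-43, -60), -1))) = Add(4401, Mul(7, -60, Pow(-103, -1))) = Add(4401, Mul(7, -60, Rational(-1, 103))) = Add(4401, Rational(420, 103)) = Rational(453723, 103)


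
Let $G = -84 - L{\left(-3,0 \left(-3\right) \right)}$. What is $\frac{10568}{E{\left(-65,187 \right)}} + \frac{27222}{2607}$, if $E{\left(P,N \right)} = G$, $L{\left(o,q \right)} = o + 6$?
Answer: $- \frac{8394154}{75603} \approx -111.03$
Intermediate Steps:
$L{\left(o,q \right)} = 6 + o$
$G = -87$ ($G = -84 - \left(6 - 3\right) = -84 - 3 = -87$)
$E{\left(P,N \right)} = -87$
$\frac{10568}{E{\left(-65,187 \right)}} + \frac{27222}{2607} = \frac{10568}{-87} + \frac{27222}{2607} = 10568 \left(- \frac{1}{87}\right) + 27222 \cdot \frac{1}{2607} = - \frac{10568}{87} + \frac{9074}{869} = - \frac{8394154}{75603}$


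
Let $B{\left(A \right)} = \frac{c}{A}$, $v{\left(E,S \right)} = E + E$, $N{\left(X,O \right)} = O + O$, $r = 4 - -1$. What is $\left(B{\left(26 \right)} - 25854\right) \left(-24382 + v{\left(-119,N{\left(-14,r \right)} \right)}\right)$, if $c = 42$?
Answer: $\frac{8274314220}{13} \approx 6.3649 \cdot 10^{8}$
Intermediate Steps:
$r = 5$ ($r = 4 + 1 = 5$)
$N{\left(X,O \right)} = 2 O$
$v{\left(E,S \right)} = 2 E$
$B{\left(A \right)} = \frac{42}{A}$
$\left(B{\left(26 \right)} - 25854\right) \left(-24382 + v{\left(-119,N{\left(-14,r \right)} \right)}\right) = \left(\frac{42}{26} - 25854\right) \left(-24382 + 2 \left(-119\right)\right) = \left(42 \cdot \frac{1}{26} - 25854\right) \left(-24382 - 238\right) = \left(\frac{21}{13} - 25854\right) \left(-24620\right) = \left(- \frac{336081}{13}\right) \left(-24620\right) = \frac{8274314220}{13}$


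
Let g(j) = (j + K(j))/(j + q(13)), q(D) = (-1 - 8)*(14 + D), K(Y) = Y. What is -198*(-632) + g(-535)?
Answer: 48678439/389 ≈ 1.2514e+5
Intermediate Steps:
q(D) = -126 - 9*D (q(D) = -9*(14 + D) = -126 - 9*D)
g(j) = 2*j/(-243 + j) (g(j) = (j + j)/(j + (-126 - 9*13)) = (2*j)/(j + (-126 - 117)) = (2*j)/(j - 243) = (2*j)/(-243 + j) = 2*j/(-243 + j))
-198*(-632) + g(-535) = -198*(-632) + 2*(-535)/(-243 - 535) = 125136 + 2*(-535)/(-778) = 125136 + 2*(-535)*(-1/778) = 125136 + 535/389 = 48678439/389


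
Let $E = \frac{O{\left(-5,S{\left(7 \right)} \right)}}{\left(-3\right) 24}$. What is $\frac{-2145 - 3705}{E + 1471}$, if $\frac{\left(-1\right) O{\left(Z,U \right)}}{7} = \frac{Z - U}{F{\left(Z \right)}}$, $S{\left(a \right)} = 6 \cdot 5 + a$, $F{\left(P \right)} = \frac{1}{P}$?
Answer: $- \frac{70200}{17897} \approx -3.9224$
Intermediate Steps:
$S{\left(a \right)} = 30 + a$
$O{\left(Z,U \right)} = - 7 Z \left(Z - U\right)$ ($O{\left(Z,U \right)} = - 7 \frac{Z - U}{\frac{1}{Z}} = - 7 \left(Z - U\right) Z = - 7 Z \left(Z - U\right)$)
$E = \frac{245}{12}$ ($E = \frac{7 \left(-5\right) \left(\left(30 + 7\right) - -5\right)}{\left(-3\right) 24} = \frac{7 \left(-5\right) \left(37 + 5\right)}{-72} = 7 \left(-5\right) 42 \left(- \frac{1}{72}\right) = \left(-1470\right) \left(- \frac{1}{72}\right) = \frac{245}{12} \approx 20.417$)
$\frac{-2145 - 3705}{E + 1471} = \frac{-2145 - 3705}{\frac{245}{12} + 1471} = - \frac{5850}{\frac{17897}{12}} = \left(-5850\right) \frac{12}{17897} = - \frac{70200}{17897}$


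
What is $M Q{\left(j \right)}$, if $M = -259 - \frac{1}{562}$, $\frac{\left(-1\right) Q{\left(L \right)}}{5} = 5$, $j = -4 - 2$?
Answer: $\frac{3638975}{562} \approx 6475.0$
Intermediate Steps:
$j = -6$ ($j = -4 - 2 = -6$)
$Q{\left(L \right)} = -25$ ($Q{\left(L \right)} = \left(-5\right) 5 = -25$)
$M = - \frac{145559}{562}$ ($M = -259 - \frac{1}{562} = - \frac{145559}{562} \approx -259.0$)
$M Q{\left(j \right)} = \left(- \frac{145559}{562}\right) \left(-25\right) = \frac{3638975}{562}$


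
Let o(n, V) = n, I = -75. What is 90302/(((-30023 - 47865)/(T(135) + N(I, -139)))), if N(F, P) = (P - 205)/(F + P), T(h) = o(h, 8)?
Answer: -659972167/4167008 ≈ -158.38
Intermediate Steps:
T(h) = h
N(F, P) = (-205 + P)/(F + P)
90302/(((-30023 - 47865)/(T(135) + N(I, -139)))) = 90302/(((-30023 - 47865)/(135 + (-205 - 139)/(-75 - 139)))) = 90302/((-77888/(135 - 344/(-214)))) = 90302/((-77888/(135 - 1/214*(-344)))) = 90302/((-77888/(135 + 172/107))) = 90302/((-77888/14617/107)) = 90302/((-77888*107/14617)) = 90302/(-8334016/14617) = 90302*(-14617/8334016) = -659972167/4167008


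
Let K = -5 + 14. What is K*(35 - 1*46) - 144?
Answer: -243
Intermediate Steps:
K = 9
K*(35 - 1*46) - 144 = 9*(35 - 1*46) - 144 = 9*(35 - 46) - 144 = 9*(-11) - 144 = -99 - 144 = -243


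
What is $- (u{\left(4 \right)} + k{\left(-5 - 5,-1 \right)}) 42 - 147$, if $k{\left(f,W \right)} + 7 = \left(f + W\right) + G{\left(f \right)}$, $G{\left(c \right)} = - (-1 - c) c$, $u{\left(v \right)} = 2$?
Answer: $-3255$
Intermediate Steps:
$G{\left(c \right)} = c \left(1 + c\right)$ ($G{\left(c \right)} = \left(1 + c\right) c = c \left(1 + c\right)$)
$k{\left(f,W \right)} = -7 + W + f + f \left(1 + f\right)$ ($k{\left(f,W \right)} = -7 + \left(\left(f + W\right) + f \left(1 + f\right)\right) = -7 + \left(\left(W + f\right) + f \left(1 + f\right)\right) = -7 + \left(W + f + f \left(1 + f\right)\right) = -7 + W + f + f \left(1 + f\right)$)
$- (u{\left(4 \right)} + k{\left(-5 - 5,-1 \right)}) 42 - 147 = - (2 - \left(18 - \left(-5 - 5\right) \left(1 - 10\right)\right)) 42 - 147 = - (2 - \left(18 + 10 \left(1 - 10\right)\right)) 42 - 147 = - (2 - -72) 42 - 147 = - (2 + 72) 42 - 147 = \left(-1\right) 74 \cdot 42 - 147 = \left(-74\right) 42 - 147 = -3108 - 147 = -3255$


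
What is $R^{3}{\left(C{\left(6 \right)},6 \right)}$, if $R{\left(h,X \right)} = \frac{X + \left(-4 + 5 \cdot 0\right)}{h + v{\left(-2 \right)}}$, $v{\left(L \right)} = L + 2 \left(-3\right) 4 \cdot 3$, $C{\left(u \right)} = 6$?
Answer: $- \frac{1}{39304} \approx -2.5443 \cdot 10^{-5}$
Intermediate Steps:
$v{\left(L \right)} = -72 + L$ ($v{\left(L \right)} = L + 2 \left(\left(-12\right) 3\right) = L + 2 \left(-36\right) = L - 72 = -72 + L$)
$R{\left(h,X \right)} = \frac{-4 + X}{-74 + h}$ ($R{\left(h,X \right)} = \frac{X + \left(-4 + 5 \cdot 0\right)}{h - 74} = \frac{X + \left(-4 + 0\right)}{h - 74} = \frac{X - 4}{-74 + h} = \frac{-4 + X}{-74 + h}$)
$R^{3}{\left(C{\left(6 \right)},6 \right)} = \left(\frac{-4 + 6}{-74 + 6}\right)^{3} = \left(\frac{1}{-68} \cdot 2\right)^{3} = \left(\left(- \frac{1}{68}\right) 2\right)^{3} = \left(- \frac{1}{34}\right)^{3} = - \frac{1}{39304}$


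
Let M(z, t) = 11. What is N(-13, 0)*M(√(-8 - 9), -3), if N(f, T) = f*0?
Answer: 0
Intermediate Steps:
N(f, T) = 0
N(-13, 0)*M(√(-8 - 9), -3) = 0*11 = 0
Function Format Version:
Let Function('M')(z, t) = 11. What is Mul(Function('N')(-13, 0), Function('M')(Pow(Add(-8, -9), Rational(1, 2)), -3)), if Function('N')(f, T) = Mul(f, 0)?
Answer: 0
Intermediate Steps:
Function('N')(f, T) = 0
Mul(Function('N')(-13, 0), Function('M')(Pow(Add(-8, -9), Rational(1, 2)), -3)) = Mul(0, 11) = 0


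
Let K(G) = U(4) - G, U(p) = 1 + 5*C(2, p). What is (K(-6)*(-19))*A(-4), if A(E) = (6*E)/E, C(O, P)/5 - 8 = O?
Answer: -29298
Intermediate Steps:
C(O, P) = 40 + 5*O
U(p) = 251 (U(p) = 1 + 5*(40 + 5*2) = 1 + 5*(40 + 10) = 1 + 5*50 = 1 + 250 = 251)
A(E) = 6
K(G) = 251 - G
(K(-6)*(-19))*A(-4) = ((251 - 1*(-6))*(-19))*6 = ((251 + 6)*(-19))*6 = (257*(-19))*6 = -4883*6 = -29298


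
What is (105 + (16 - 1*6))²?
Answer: 13225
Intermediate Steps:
(105 + (16 - 1*6))² = (105 + (16 - 6))² = (105 + 10)² = 115² = 13225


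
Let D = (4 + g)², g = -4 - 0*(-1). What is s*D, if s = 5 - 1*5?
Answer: 0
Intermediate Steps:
g = -4 (g = -4 - 1*0 = -4 + 0 = -4)
D = 0 (D = (4 - 4)² = 0² = 0)
s = 0 (s = 5 - 5 = 0)
s*D = 0*0 = 0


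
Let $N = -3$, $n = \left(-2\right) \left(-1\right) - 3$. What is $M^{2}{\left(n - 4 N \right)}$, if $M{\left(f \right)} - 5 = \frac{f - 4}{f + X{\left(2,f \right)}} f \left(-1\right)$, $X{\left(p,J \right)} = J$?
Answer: $\frac{9}{4} \approx 2.25$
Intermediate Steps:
$n = -1$ ($n = 2 - 3 = -1$)
$M{\left(f \right)} = 7 - \frac{f}{2}$ ($M{\left(f \right)} = 5 + \frac{f - 4}{f + f} f \left(-1\right) = 5 + \frac{-4 + f}{2 f} f \left(-1\right) = 5 + \left(-2 + \frac{f}{2}\right) \left(-1\right) = 5 - \left(-2 + \frac{f}{2}\right) = 7 - \frac{f}{2}$)
$M^{2}{\left(n - 4 N \right)} = \left(7 - \frac{-1 - -12}{2}\right)^{2} = \left(7 - \frac{-1 + 12}{2}\right)^{2} = \left(7 - \frac{11}{2}\right)^{2} = \left(\frac{3}{2}\right)^{2} = \frac{9}{4}$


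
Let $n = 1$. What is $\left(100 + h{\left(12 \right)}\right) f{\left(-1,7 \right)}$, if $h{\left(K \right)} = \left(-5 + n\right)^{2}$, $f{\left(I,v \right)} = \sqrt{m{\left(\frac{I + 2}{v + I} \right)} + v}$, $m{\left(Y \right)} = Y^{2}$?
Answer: $\frac{58 \sqrt{253}}{3} \approx 307.52$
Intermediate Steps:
$f{\left(I,v \right)} = \sqrt{v + \frac{\left(2 + I\right)^{2}}{\left(I + v\right)^{2}}}$ ($f{\left(I,v \right)} = \sqrt{\left(\frac{I + 2}{v + I}\right)^{2} + v} = \sqrt{\left(\frac{2 + I}{I + v}\right)^{2} + v} = \sqrt{\frac{\left(2 + I\right)^{2}}{\left(I + v\right)^{2}} + v} = \sqrt{v + \frac{\left(2 + I\right)^{2}}{\left(I + v\right)^{2}}}$)
$h{\left(K \right)} = 16$ ($h{\left(K \right)} = \left(-5 + 1\right)^{2} = \left(-4\right)^{2} = 16$)
$\left(100 + h{\left(12 \right)}\right) f{\left(-1,7 \right)} = \left(100 + 16\right) \sqrt{7 + \frac{\left(2 - 1\right)^{2}}{\left(-1 + 7\right)^{2}}} = 116 \sqrt{7 + \frac{1^{2}}{36}} = 116 \sqrt{7 + 1 \cdot \frac{1}{36}} = 116 \sqrt{7 + \frac{1}{36}} = 116 \sqrt{\frac{253}{36}} = 116 \frac{\sqrt{253}}{6} = \frac{58 \sqrt{253}}{3}$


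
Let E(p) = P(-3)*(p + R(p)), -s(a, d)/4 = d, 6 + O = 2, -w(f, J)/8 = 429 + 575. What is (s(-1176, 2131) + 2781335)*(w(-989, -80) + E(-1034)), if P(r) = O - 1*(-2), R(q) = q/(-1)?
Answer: -22271217952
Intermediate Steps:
w(f, J) = -8032 (w(f, J) = -8*(429 + 575) = -8*1004 = -8032)
O = -4 (O = -6 + 2 = -4)
s(a, d) = -4*d
R(q) = -q (R(q) = q*(-1) = -q)
P(r) = -2 (P(r) = -4 - 1*(-2) = -4 + 2 = -2)
E(p) = 0 (E(p) = -2*(p - p) = -2*0 = 0)
(s(-1176, 2131) + 2781335)*(w(-989, -80) + E(-1034)) = (-4*2131 + 2781335)*(-8032 + 0) = (-8524 + 2781335)*(-8032) = 2772811*(-8032) = -22271217952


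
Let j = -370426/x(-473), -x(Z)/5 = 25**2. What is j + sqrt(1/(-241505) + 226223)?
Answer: 370426/3125 + 3*sqrt(1466042299523230)/241505 ≈ 594.17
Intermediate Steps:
x(Z) = -3125 (x(Z) = -5*25**2 = -5*625 = -3125)
j = 370426/3125 (j = -370426/(-3125) = -370426*(-1/3125) = 370426/3125 ≈ 118.54)
j + sqrt(1/(-241505) + 226223) = 370426/3125 + sqrt(1/(-241505) + 226223) = 370426/3125 + sqrt(-1/241505 + 226223) = 370426/3125 + sqrt(54633985614/241505) = 370426/3125 + 3*sqrt(1466042299523230)/241505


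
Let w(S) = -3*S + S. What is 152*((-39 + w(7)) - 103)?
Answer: -23712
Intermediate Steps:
w(S) = -2*S
152*((-39 + w(7)) - 103) = 152*((-39 - 2*7) - 103) = 152*((-39 - 14) - 103) = 152*(-53 - 103) = 152*(-156) = -23712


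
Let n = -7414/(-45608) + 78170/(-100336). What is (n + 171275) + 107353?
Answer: 79689596051913/286007768 ≈ 2.7863e+5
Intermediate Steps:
n = -176330391/286007768 (n = -7414*(-1/45608) + 78170*(-1/100336) = 3707/22804 - 39085/50168 = -176330391/286007768 ≈ -0.61652)
(n + 171275) + 107353 = (-176330391/286007768 + 171275) + 107353 = 48985804133809/286007768 + 107353 = 79689596051913/286007768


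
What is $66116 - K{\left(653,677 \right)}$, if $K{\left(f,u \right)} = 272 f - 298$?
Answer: $-111202$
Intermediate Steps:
$K{\left(f,u \right)} = -298 + 272 f$
$66116 - K{\left(653,677 \right)} = 66116 - \left(-298 + 272 \cdot 653\right) = 66116 - \left(-298 + 177616\right) = 66116 - 177318 = -111202$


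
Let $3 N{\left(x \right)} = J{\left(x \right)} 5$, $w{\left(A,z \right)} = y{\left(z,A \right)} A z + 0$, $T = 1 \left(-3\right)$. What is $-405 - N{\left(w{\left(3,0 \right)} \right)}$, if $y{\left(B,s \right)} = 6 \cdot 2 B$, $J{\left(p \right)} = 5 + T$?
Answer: $- \frac{1225}{3} \approx -408.33$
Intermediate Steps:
$T = -3$
$J{\left(p \right)} = 2$ ($J{\left(p \right)} = 5 - 3 = 2$)
$y{\left(B,s \right)} = 12 B$
$w{\left(A,z \right)} = 12 A z^{2}$ ($w{\left(A,z \right)} = 12 z A z + 0 = 12 A z z + 0 = 12 A z^{2} + 0 = 12 A z^{2}$)
$N{\left(x \right)} = \frac{10}{3}$ ($N{\left(x \right)} = \frac{2 \cdot 5}{3} = \frac{1}{3} \cdot 10 = \frac{10}{3}$)
$-405 - N{\left(w{\left(3,0 \right)} \right)} = -405 - \frac{10}{3} = - \frac{1225}{3}$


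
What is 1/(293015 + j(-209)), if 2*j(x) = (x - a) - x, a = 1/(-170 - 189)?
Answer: 718/210384771 ≈ 3.4128e-6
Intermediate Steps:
a = -1/359 (a = 1/(-359) = -1/359 ≈ -0.0027855)
j(x) = 1/718 (j(x) = ((x - 1*(-1/359)) - x)/2 = ((x + 1/359) - x)/2 = ((1/359 + x) - x)/2 = (½)*(1/359) = 1/718)
1/(293015 + j(-209)) = 1/(293015 + 1/718) = 1/(210384771/718) = 718/210384771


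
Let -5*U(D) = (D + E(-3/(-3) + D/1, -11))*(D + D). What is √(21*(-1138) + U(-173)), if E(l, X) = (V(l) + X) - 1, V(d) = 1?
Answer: I*√915770/5 ≈ 191.39*I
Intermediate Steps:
E(l, X) = X (E(l, X) = (1 + X) - 1 = X)
U(D) = -2*D*(-11 + D)/5 (U(D) = -(D - 11)*(D + D)/5 = -(-11 + D)*2*D/5 = -2*D*(-11 + D)/5)
√(21*(-1138) + U(-173)) = √(21*(-1138) + (⅖)*(-173)*(11 - 1*(-173))) = √(-23898 + (⅖)*(-173)*(11 + 173)) = √(-23898 + (⅖)*(-173)*184) = √(-23898 - 63664/5) = √(-183154/5) = I*√915770/5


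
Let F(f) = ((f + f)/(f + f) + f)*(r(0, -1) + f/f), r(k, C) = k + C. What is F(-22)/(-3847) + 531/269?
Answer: 531/269 ≈ 1.9740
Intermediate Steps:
r(k, C) = C + k
F(f) = 0 (F(f) = ((f + f)/(f + f) + f)*((-1 + 0) + f/f) = ((2*f)/((2*f)) + f)*(-1 + 1) = ((2*f)*(1/(2*f)) + f)*0 = (1 + f)*0 = 0)
F(-22)/(-3847) + 531/269 = 0/(-3847) + 531/269 = 0*(-1/3847) + 531*(1/269) = 0 + 531/269 = 531/269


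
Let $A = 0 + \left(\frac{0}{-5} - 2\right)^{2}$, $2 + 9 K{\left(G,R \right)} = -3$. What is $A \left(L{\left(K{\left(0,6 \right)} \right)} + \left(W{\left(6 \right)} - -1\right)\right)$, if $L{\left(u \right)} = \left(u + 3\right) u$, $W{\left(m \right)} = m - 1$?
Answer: $\frac{1504}{81} \approx 18.568$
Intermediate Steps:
$K{\left(G,R \right)} = - \frac{5}{9}$ ($K{\left(G,R \right)} = - \frac{2}{9} + \frac{1}{9} \left(-3\right) = - \frac{2}{9} - \frac{1}{3} = - \frac{5}{9}$)
$W{\left(m \right)} = -1 + m$ ($W{\left(m \right)} = m - 1 = -1 + m$)
$L{\left(u \right)} = u \left(3 + u\right)$ ($L{\left(u \right)} = \left(3 + u\right) u = u \left(3 + u\right)$)
$A = 4$ ($A = 0 + \left(0 \left(- \frac{1}{5}\right) - 2\right)^{2} = 0 + \left(0 - 2\right)^{2} = 0 + \left(-2\right)^{2} = 0 + 4 = 4$)
$A \left(L{\left(K{\left(0,6 \right)} \right)} + \left(W{\left(6 \right)} - -1\right)\right) = 4 \left(- \frac{5 \left(3 - \frac{5}{9}\right)}{9} + \left(\left(-1 + 6\right) - -1\right)\right) = 4 \left(\left(- \frac{5}{9}\right) \frac{22}{9} + \left(5 + 1\right)\right) = 4 \left(- \frac{110}{81} + 6\right) = 4 \cdot \frac{376}{81} = \frac{1504}{81}$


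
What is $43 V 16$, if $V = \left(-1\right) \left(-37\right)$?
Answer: $25456$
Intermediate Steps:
$V = 37$
$43 V 16 = 43 \cdot 37 \cdot 16 = 1591 \cdot 16 = 25456$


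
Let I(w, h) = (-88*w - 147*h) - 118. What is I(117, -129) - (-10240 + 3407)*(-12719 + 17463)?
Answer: 32424301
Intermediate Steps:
I(w, h) = -118 - 147*h - 88*w (I(w, h) = (-147*h - 88*w) - 118 = -118 - 147*h - 88*w)
I(117, -129) - (-10240 + 3407)*(-12719 + 17463) = (-118 - 147*(-129) - 88*117) - (-10240 + 3407)*(-12719 + 17463) = (-118 + 18963 - 10296) - (-6833)*4744 = 8549 - 1*(-32415752) = 8549 + 32415752 = 32424301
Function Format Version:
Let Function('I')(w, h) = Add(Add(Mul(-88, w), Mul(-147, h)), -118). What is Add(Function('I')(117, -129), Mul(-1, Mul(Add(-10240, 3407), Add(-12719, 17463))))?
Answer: 32424301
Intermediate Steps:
Function('I')(w, h) = Add(-118, Mul(-147, h), Mul(-88, w)) (Function('I')(w, h) = Add(Add(Mul(-147, h), Mul(-88, w)), -118) = Add(-118, Mul(-147, h), Mul(-88, w)))
Add(Function('I')(117, -129), Mul(-1, Mul(Add(-10240, 3407), Add(-12719, 17463)))) = Add(Add(-118, Mul(-147, -129), Mul(-88, 117)), Mul(-1, Mul(Add(-10240, 3407), Add(-12719, 17463)))) = Add(Add(-118, 18963, -10296), Mul(-1, Mul(-6833, 4744))) = Add(8549, Mul(-1, -32415752)) = Add(8549, 32415752) = 32424301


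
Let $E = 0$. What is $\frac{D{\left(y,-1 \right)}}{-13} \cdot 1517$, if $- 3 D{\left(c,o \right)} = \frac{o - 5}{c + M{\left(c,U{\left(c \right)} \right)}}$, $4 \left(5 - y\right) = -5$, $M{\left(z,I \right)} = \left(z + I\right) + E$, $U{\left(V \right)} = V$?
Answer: $- \frac{12136}{975} \approx -12.447$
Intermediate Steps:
$M{\left(z,I \right)} = I + z$ ($M{\left(z,I \right)} = \left(z + I\right) + 0 = \left(I + z\right) + 0 = I + z$)
$y = \frac{25}{4}$ ($y = 5 - - \frac{5}{4} = 5 + \frac{5}{4} = \frac{25}{4} \approx 6.25$)
$D{\left(c,o \right)} = - \frac{-5 + o}{9 c}$ ($D{\left(c,o \right)} = - \frac{\left(o - 5\right) \frac{1}{c + \left(c + c\right)}}{3} = - \frac{\left(-5 + o\right) \frac{1}{c + 2 c}}{3} = - \frac{\left(-5 + o\right) \frac{1}{3 c}}{3} = - \frac{\frac{1}{3} \frac{1}{c} \left(-5 + o\right)}{3} = - \frac{-5 + o}{9 c}$)
$\frac{D{\left(y,-1 \right)}}{-13} \cdot 1517 = \frac{\frac{1}{9} \frac{1}{\frac{25}{4}} \left(5 - -1\right)}{-13} \cdot 1517 = \frac{1}{9} \cdot \frac{4}{25} \left(5 + 1\right) \left(- \frac{1}{13}\right) 1517 = \frac{1}{9} \cdot \frac{4}{25} \cdot 6 \left(- \frac{1}{13}\right) 1517 = \frac{8}{75} \left(- \frac{1}{13}\right) 1517 = \left(- \frac{8}{975}\right) 1517 = - \frac{12136}{975}$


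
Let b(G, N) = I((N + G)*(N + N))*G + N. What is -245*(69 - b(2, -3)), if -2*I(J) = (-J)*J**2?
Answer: 35280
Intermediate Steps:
I(J) = J**3/2 (I(J) = -(-J)*J**2/2 = -(-1)*J**3/2 = J**3/2)
b(G, N) = N + 4*G*N**3*(G + N)**3 (b(G, N) = (((N + G)*(N + N))**3/2)*G + N = (((G + N)*(2*N))**3/2)*G + N = ((2*N*(G + N))**3/2)*G + N = ((8*N**3*(G + N)**3)/2)*G + N = (4*N**3*(G + N)**3)*G + N = 4*G*N**3*(G + N)**3 + N = N + 4*G*N**3*(G + N)**3)
-245*(69 - b(2, -3)) = -245*(69 - (-3 + 4*2*(-3)**3*(2 - 3)**3)) = -245*(69 - (-3 + 4*2*(-27)*(-1)**3)) = -245*(69 - (-3 + 4*2*(-27)*(-1))) = -245*(69 - (-3 + 216)) = -245*(69 - 1*213) = -245*(69 - 213) = -245*(-144) = 35280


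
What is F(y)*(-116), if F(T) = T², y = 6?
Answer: -4176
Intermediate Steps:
F(y)*(-116) = 6²*(-116) = 36*(-116) = -4176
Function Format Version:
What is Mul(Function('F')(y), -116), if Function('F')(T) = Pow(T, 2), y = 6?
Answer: -4176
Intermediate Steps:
Mul(Function('F')(y), -116) = Mul(Pow(6, 2), -116) = Mul(36, -116) = -4176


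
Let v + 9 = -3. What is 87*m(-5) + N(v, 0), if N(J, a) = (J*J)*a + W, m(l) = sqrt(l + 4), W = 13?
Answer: 13 + 87*I ≈ 13.0 + 87.0*I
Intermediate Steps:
v = -12 (v = -9 - 3 = -12)
m(l) = sqrt(4 + l)
N(J, a) = 13 + a*J**2 (N(J, a) = (J*J)*a + 13 = J**2*a + 13 = a*J**2 + 13 = 13 + a*J**2)
87*m(-5) + N(v, 0) = 87*sqrt(4 - 5) + (13 + 0*(-12)**2) = 87*sqrt(-1) + (13 + 0*144) = 87*I + (13 + 0) = 87*I + 13 = 13 + 87*I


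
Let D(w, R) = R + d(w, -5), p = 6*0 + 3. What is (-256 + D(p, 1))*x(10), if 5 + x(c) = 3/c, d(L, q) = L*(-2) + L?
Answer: 6063/5 ≈ 1212.6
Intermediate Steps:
d(L, q) = -L (d(L, q) = -2*L + L = -L)
x(c) = -5 + 3/c
p = 3 (p = 0 + 3 = 3)
D(w, R) = R - w
(-256 + D(p, 1))*x(10) = (-256 + (1 - 1*3))*(-5 + 3/10) = (-256 + (1 - 3))*(-5 + 3*(1/10)) = (-256 - 2)*(-5 + 3/10) = -258*(-47/10) = 6063/5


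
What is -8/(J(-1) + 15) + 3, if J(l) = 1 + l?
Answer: 37/15 ≈ 2.4667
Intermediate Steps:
-8/(J(-1) + 15) + 3 = -8/((1 - 1) + 15) + 3 = -8/(0 + 15) + 3 = -8/15 + 3 = 37/15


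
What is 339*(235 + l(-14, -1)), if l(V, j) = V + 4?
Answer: 76275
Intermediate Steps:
l(V, j) = 4 + V
339*(235 + l(-14, -1)) = 339*(235 + (4 - 14)) = 339*(235 - 10) = 339*225 = 76275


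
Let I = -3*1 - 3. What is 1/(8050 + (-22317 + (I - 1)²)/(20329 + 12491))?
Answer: 8205/66044683 ≈ 0.00012423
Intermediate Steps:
I = -6 (I = -3 - 3 = -6)
1/(8050 + (-22317 + (I - 1)²)/(20329 + 12491)) = 1/(8050 + (-22317 + (-6 - 1)²)/(20329 + 12491)) = 1/(8050 + (-22317 + (-7)²)/32820) = 1/(8050 + (-22317 + 49)*(1/32820)) = 1/(8050 - 22268*1/32820) = 1/(8050 - 5567/8205) = 1/(66044683/8205) = 8205/66044683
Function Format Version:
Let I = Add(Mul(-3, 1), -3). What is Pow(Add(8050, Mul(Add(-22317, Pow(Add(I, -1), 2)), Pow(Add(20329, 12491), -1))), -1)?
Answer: Rational(8205, 66044683) ≈ 0.00012423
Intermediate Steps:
I = -6 (I = Add(-3, -3) = -6)
Pow(Add(8050, Mul(Add(-22317, Pow(Add(I, -1), 2)), Pow(Add(20329, 12491), -1))), -1) = Pow(Add(8050, Mul(Add(-22317, Pow(Add(-6, -1), 2)), Pow(Add(20329, 12491), -1))), -1) = Pow(Add(8050, Mul(Add(-22317, Pow(-7, 2)), Pow(32820, -1))), -1) = Pow(Add(8050, Mul(Add(-22317, 49), Rational(1, 32820))), -1) = Pow(Add(8050, Mul(-22268, Rational(1, 32820))), -1) = Pow(Add(8050, Rational(-5567, 8205)), -1) = Pow(Rational(66044683, 8205), -1) = Rational(8205, 66044683)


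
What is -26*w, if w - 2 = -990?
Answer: 25688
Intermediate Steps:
w = -988 (w = 2 - 990 = -988)
-26*w = -26*(-988) = 25688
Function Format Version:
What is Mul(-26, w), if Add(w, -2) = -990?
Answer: 25688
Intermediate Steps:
w = -988 (w = Add(2, -990) = -988)
Mul(-26, w) = Mul(-26, -988) = 25688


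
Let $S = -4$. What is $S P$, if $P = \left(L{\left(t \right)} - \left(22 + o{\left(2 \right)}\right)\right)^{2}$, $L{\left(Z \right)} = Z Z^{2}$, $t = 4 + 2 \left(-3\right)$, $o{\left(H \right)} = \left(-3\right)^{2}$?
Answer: $-6084$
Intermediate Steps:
$o{\left(H \right)} = 9$
$t = -2$ ($t = 4 - 6 = -2$)
$L{\left(Z \right)} = Z^{3}$
$P = 1521$ ($P = \left(\left(-2\right)^{3} - 31\right)^{2} = \left(-8 - 31\right)^{2} = \left(-39\right)^{2} = 1521$)
$S P = \left(-4\right) 1521 = -6084$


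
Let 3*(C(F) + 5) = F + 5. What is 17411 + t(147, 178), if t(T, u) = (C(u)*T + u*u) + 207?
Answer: 57534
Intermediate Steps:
C(F) = -10/3 + F/3 (C(F) = -5 + (F + 5)/3 = -5 + (5 + F)/3 = -5 + (5/3 + F/3) = -10/3 + F/3)
t(T, u) = 207 + u² + T*(-10/3 + u/3) (t(T, u) = ((-10/3 + u/3)*T + u*u) + 207 = (T*(-10/3 + u/3) + u²) + 207 = (u² + T*(-10/3 + u/3)) + 207 = 207 + u² + T*(-10/3 + u/3))
17411 + t(147, 178) = 17411 + (207 + 178² + (⅓)*147*(-10 + 178)) = 17411 + (207 + 31684 + (⅓)*147*168) = 17411 + (207 + 31684 + 8232) = 17411 + 40123 = 57534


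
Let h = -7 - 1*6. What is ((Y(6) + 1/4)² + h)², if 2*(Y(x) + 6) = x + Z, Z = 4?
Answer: 39601/256 ≈ 154.69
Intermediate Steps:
h = -13 (h = -7 - 6 = -13)
Y(x) = -4 + x/2 (Y(x) = -6 + (x + 4)/2 = -6 + (4 + x)/2 = -6 + (2 + x/2) = -4 + x/2)
((Y(6) + 1/4)² + h)² = (((-4 + (½)*6) + 1/4)² - 13)² = (((-4 + 3) + ¼)² - 13)² = ((-1 + ¼)² - 13)² = ((-¾)² - 13)² = (9/16 - 13)² = (-199/16)² = 39601/256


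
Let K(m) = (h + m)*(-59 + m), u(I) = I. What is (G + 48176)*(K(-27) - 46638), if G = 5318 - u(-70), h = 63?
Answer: -2663951976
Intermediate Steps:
G = 5388 (G = 5318 - 1*(-70) = 5318 + 70 = 5388)
K(m) = (-59 + m)*(63 + m) (K(m) = (63 + m)*(-59 + m) = (-59 + m)*(63 + m))
(G + 48176)*(K(-27) - 46638) = (5388 + 48176)*((-3717 + (-27)² + 4*(-27)) - 46638) = 53564*((-3717 + 729 - 108) - 46638) = 53564*(-3096 - 46638) = 53564*(-49734) = -2663951976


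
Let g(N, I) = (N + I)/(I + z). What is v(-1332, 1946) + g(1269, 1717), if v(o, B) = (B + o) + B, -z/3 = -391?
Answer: 3700693/1445 ≈ 2561.0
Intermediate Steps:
z = 1173 (z = -3*(-391) = 1173)
g(N, I) = (I + N)/(1173 + I) (g(N, I) = (N + I)/(I + 1173) = (I + N)/(1173 + I))
v(o, B) = o + 2*B
v(-1332, 1946) + g(1269, 1717) = (-1332 + 2*1946) + (1717 + 1269)/(1173 + 1717) = (-1332 + 3892) + 2986/2890 = 2560 + (1/2890)*2986 = 2560 + 1493/1445 = 3700693/1445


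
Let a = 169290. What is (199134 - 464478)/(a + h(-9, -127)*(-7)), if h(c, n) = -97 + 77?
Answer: -132672/84715 ≈ -1.5661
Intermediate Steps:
h(c, n) = -20
(199134 - 464478)/(a + h(-9, -127)*(-7)) = (199134 - 464478)/(169290 - 20*(-7)) = -265344/(169290 + 140) = -265344/169430 = -265344*1/169430 = -132672/84715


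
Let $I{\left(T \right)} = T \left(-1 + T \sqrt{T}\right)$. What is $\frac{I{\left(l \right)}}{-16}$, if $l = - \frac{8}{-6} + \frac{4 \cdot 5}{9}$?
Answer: $\frac{2}{9} - \frac{256 \sqrt{2}}{243} \approx -1.2676$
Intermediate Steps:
$l = \frac{32}{9}$ ($l = \left(-8\right) \left(- \frac{1}{6}\right) + 20 \cdot \frac{1}{9} = \frac{4}{3} + \frac{20}{9} = \frac{32}{9} \approx 3.5556$)
$I{\left(T \right)} = T \left(-1 + T^{\frac{3}{2}}\right)$
$\frac{I{\left(l \right)}}{-16} = \frac{\left(\frac{32}{9}\right)^{\frac{5}{2}} - \frac{32}{9}}{-16} = - \frac{\frac{4096 \sqrt{2}}{243} - \frac{32}{9}}{16} = - \frac{- \frac{32}{9} + \frac{4096 \sqrt{2}}{243}}{16} = \frac{2}{9} - \frac{256 \sqrt{2}}{243}$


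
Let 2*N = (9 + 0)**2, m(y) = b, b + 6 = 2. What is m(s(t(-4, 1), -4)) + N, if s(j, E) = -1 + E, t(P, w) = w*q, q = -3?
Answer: 73/2 ≈ 36.500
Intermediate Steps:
t(P, w) = -3*w (t(P, w) = w*(-3) = -3*w)
b = -4 (b = -6 + 2 = -4)
m(y) = -4
N = 81/2 (N = (9 + 0)**2/2 = (1/2)*9**2 = (1/2)*81 = 81/2 ≈ 40.500)
m(s(t(-4, 1), -4)) + N = -4 + 81/2 = 73/2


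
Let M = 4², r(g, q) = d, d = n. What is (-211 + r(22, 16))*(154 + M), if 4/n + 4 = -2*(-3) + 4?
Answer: -107270/3 ≈ -35757.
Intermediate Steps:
n = ⅔ (n = 4/(-4 + (-2*(-3) + 4)) = 4/(-4 + (6 + 4)) = 4/(-4 + 10) = 4/6 = 4*(⅙) = ⅔ ≈ 0.66667)
d = ⅔ ≈ 0.66667
r(g, q) = ⅔
M = 16
(-211 + r(22, 16))*(154 + M) = (-211 + ⅔)*(154 + 16) = -631/3*170 = -107270/3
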